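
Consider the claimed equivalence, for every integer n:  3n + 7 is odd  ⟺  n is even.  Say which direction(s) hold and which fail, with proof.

(→) Suppose 3n + 7 is odd. Since 3 is odd, 3n and n have the same parity, so 3n + 7 ≡ n + 7 (mod 2). As 7 is odd, 3n + 7 is odd exactly when n is even. Thus n is even.

(←) Conversely, suppose n is even; write n = 2j. Then 3n + 7 = 3·(2j) + 7 = 2·3j + 7, which is odd.

The biconditional holds.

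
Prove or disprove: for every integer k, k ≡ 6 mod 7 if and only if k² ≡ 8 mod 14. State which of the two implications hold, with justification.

[⇒] This fails: take k = 13. Then 13 ≡ 6 (mod 7), but 13² = 169 ≡ 1 (mod 14), not 8.

[⇐] This fails: take k = 8. Then 8² = 64 ≡ 8 (mod 14), yet 8 ≡ 1 (mod 7), not 6.

(⇒) fails and (⇐) fails.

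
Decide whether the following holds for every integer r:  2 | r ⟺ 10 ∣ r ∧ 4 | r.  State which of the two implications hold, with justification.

Not equivalent: only (⇐) holds.

(→) This fails: take r = 2. Certainly 2 ∣ 2, but 10 ∤ 2.

(←) Suppose 10 ∣ r and 4 ∣ r. Any common multiple of 10 and 4 is a multiple of their lcm; here lcm(10, 4) = 10·4/gcd(10, 4) = 40/2 = 20, so 20 ∣ r. Since 2 ∣ 20, it follows that 2 ∣ r.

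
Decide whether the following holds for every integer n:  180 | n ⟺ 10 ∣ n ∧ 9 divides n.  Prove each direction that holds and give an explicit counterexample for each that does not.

[⇐] This fails: take n = 90. Both 10 ∣ 90 and 9 ∣ 90, yet 90 is not a multiple of 180 (since 90 = 0·180 + 90), so 180 ∤ 90.

[⇒] If 180 ∣ n, write n = 180q. Since 180 = 18·10, n = 10·(18q), so 10 ∣ n; and since 180 = 20·9, n = 9·(20q), so 9 ∣ n.

(⇒) holds; (⇐) fails.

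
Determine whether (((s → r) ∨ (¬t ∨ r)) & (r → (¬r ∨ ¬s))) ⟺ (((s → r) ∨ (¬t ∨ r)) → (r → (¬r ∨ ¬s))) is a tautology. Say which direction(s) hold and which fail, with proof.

The forward direction holds; the converse fails.

(←) This fails. Under s = T, r = F, t = T, the left side is false but the right side is true.

(→) Assume the antecedent. If s is true, the antecedent forces (s = T, r = F, t = F), and the consequent holds there. If s is false, the consequent reduces to true regardless of the other variables. Either way the consequent holds.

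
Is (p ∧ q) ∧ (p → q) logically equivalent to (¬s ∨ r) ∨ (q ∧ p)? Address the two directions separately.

(→) Assume the antecedent. If s is true, the antecedent forces (s = T, q = T, p = T, r = F) or (s = T, q = T, p = T, r = T), and (¬s ∨ r) ∨ (q ∧ p) holds there. If s is false, (¬s ∨ r) ∨ (q ∧ p) reduces to true regardless of the other variables. Either way (¬s ∨ r) ∨ (q ∧ p) holds.

(←) This fails. Under s = F, q = F, p = F, r = F, the left side is false but the right side is true.

Only the forward direction holds.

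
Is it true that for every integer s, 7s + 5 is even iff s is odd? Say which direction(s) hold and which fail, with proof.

Both implications hold.

(⟹) Suppose 7s + 5 is even. Since 7 is odd, 7s and s have the same parity, so 7s + 5 ≡ s + 5 (mod 2). As 5 is odd, 7s + 5 is even exactly when s is odd. Thus s is odd.

(⟸) Conversely, suppose s is odd; write s = 2j + 1. Then 7s + 5 = 7·(2j + 1) + 5 = 2·7j + 12, which is even.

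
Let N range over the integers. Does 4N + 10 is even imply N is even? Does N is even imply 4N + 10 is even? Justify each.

Forward direction. This fails: take N = 1. Then 4N + 10 = 14, which is even, yet N = 1 is odd, not even.

Converse. Suppose N is even. Since 4 is even, 4N is even for every N, so 4N + 10 has the same parity as 10, which is even. Hence 4N + 10 is even.

Only the reverse direction holds.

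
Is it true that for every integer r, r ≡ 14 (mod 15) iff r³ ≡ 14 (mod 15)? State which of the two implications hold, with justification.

(→) Suppose r ≡ 14 (mod 15). Write r = 15j + 14. Then (15j + 14)³ = 3375j³ + 9450j² + 8820j + 2744 = 15(225j³ + 630j² + 588j + 182) + 14, so r³ ≡ 14 (mod 15).

(←) Conversely, suppose r³ ≡ 14 (mod 15). The only residue r in {0, …, 14} with r³ ≡ 14 (mod 15) is r = 14, so r ≡ 14 (mod 15).

Both directions hold.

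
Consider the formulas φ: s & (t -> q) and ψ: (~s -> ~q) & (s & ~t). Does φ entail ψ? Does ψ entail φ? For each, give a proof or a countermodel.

The forward direction fails; the converse holds.

(⇒) This fails. Under s = T, q = T, t = T, the left side is true but the right side is false.

(⇐) Assume the antecedent. If s is true, the antecedent forces (s = T, q = F, t = F) or (s = T, q = T, t = F), and s & (t -> q) holds there. If s is false, the antecedent cannot hold. Either way s & (t -> q) holds.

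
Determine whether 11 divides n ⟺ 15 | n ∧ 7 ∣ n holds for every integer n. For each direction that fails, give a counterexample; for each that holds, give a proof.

(⇒) fails and (⇐) fails.

(⟹) This fails: take n = 11. Certainly 11 ∣ 11, but 15 ∤ 11.

(⟸) This fails: take n = 105. Both 15 ∣ 105 and 7 ∣ 105, yet 105 is not a multiple of 11 (since 105 = 9·11 + 6), so 11 ∤ 105.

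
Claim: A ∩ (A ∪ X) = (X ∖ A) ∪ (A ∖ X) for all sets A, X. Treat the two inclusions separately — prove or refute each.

(⟹) This inclusion fails. Take A = {1}, X = {1}; then 1 ∈ A ∩ (A ∪ X) but 1 ∉ (X ∖ A) ∪ (A ∖ X).

(⟸) This inclusion fails. Take A = ∅, X = {1}; then 1 ∈ (X ∖ A) ∪ (A ∖ X) but 1 ∉ A ∩ (A ∪ X).

(⊆) fails and (⊇) fails.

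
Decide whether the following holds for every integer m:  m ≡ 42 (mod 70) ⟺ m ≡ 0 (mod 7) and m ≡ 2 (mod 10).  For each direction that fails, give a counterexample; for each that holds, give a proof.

The biconditional holds.

(⇒) Suppose m ≡ 42 (mod 70); write m = 70j + 42. Since 7 ∣ 70, reducing mod 7 gives m ≡ 42 ≡ 0 (mod 7); since 10 ∣ 70, reducing mod 10 gives m ≡ 42 ≡ 2 (mod 10).

(⇐) Conversely, if m ≡ 0 (mod 7) and m ≡ 2 (mod 10), then by the Chinese remainder theorem m ≡ 42 (mod 70). This is exactly m ≡ 42 (mod 70).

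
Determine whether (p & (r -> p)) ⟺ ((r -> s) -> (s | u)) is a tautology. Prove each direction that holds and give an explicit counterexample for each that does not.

Neither implication holds.

(⇒) This fails. Under s = F, r = F, u = F, p = T, the left side is true but the right side is false.

(⇐) This fails. Under s = T, r = F, u = F, p = F, the left side is false but the right side is true.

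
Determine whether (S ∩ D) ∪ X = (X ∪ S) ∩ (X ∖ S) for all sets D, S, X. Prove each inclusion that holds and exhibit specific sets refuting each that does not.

(⟹) This inclusion fails. Take D = {1}, S = {1}, X = ∅; then 1 ∈ (S ∩ D) ∪ X but 1 ∉ (X ∪ S) ∩ (X ∖ S).

(⟸) Let x ∈ (X ∪ S) ∩ (X ∖ S). Then either x ∈ X and x ∉ D, S; or x ∈ D ∩ X and x ∉ S. In each case x ∈ (S ∩ D) ∪ X, so (X ∪ S) ∩ (X ∖ S) ⊆ (S ∩ D) ∪ X.

(⊆) fails; (⊇) holds.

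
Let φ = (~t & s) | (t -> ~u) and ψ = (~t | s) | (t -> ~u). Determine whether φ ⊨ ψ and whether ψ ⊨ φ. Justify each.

Not equivalent: only (⇒) holds.

(⟹) Assume the antecedent. If u is true, the antecedent forces (u = T, t = F, s = F) or (u = T, t = F, s = T), and (~t | s) | (t -> ~u) holds there. If u is false, (~t | s) | (t -> ~u) reduces to true regardless of the other variables. Either way (~t | s) | (t -> ~u) holds.

(⟸) This fails. Under u = T, t = T, s = T, the left side is false but the right side is true.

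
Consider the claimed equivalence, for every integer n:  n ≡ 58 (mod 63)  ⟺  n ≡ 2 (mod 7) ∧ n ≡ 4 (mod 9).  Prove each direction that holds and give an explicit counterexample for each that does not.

Equivalent; both directions hold.

[⇒] Suppose n ≡ 58 (mod 63); write n = 63j + 58. Since 7 ∣ 63, reducing mod 7 gives n ≡ 58 ≡ 2 (mod 7); since 9 ∣ 63, reducing mod 9 gives n ≡ 58 ≡ 4 (mod 9).

[⇐] Conversely, if n ≡ 2 (mod 7) and n ≡ 4 (mod 9), then by the Chinese remainder theorem n ≡ 58 (mod 63). This is exactly n ≡ 58 (mod 63).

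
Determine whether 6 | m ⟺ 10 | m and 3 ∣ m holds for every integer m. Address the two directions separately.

Forward direction. This fails: take m = 6. Certainly 6 ∣ 6, but 10 ∤ 6.

Converse. Suppose 10 ∣ m and 3 ∣ m. Any common multiple of 10 and 3 is a multiple of their lcm; here gcd(10, 3) = 1, so lcm(10, 3) = 10·3 = 30, so 30 ∣ m. Since 6 ∣ 30, it follows that 6 ∣ m.

The forward direction fails; the converse holds.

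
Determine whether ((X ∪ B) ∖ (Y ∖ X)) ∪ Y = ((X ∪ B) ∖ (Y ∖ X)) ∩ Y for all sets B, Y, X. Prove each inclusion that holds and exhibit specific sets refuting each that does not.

The sets are not equal: only the reverse inclusion holds.

(⟸) Let x ∈ ((X ∪ B) ∖ (Y ∖ X)) ∩ Y. Then either x ∈ Y ∩ X and x ∉ B; or x ∈ B ∩ Y ∩ X. In each case x ∈ ((X ∪ B) ∖ (Y ∖ X)) ∪ Y, so ((X ∪ B) ∖ (Y ∖ X)) ∩ Y ⊆ ((X ∪ B) ∖ (Y ∖ X)) ∪ Y.

(⟹) This inclusion fails. Take B = {1}, Y = ∅, X = ∅; then 1 ∈ ((X ∪ B) ∖ (Y ∖ X)) ∪ Y but 1 ∉ ((X ∪ B) ∖ (Y ∖ X)) ∩ Y.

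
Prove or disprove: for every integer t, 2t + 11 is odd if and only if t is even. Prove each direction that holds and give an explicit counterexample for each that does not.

(→) This fails: take t = 7. Then 2t + 11 = 25, which is odd, yet t = 7 is odd, not even.

(←) Suppose t is even. Since 2 is even, 2t is even for every t, so 2t + 11 has the same parity as 11, which is odd. Hence 2t + 11 is odd.

Only the reverse direction holds.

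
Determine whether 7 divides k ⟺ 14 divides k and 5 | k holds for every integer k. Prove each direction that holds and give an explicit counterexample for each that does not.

Only the converse holds.

(⇐) Suppose 14 ∣ k and 5 ∣ k. Any common multiple of 14 and 5 is a multiple of their lcm; here gcd(14, 5) = 1, so lcm(14, 5) = 14·5 = 70, so 70 ∣ k. Since 7 ∣ 70, it follows that 7 ∣ k.

(⇒) This fails: take k = 7. Certainly 7 ∣ 7, but 14 ∤ 7.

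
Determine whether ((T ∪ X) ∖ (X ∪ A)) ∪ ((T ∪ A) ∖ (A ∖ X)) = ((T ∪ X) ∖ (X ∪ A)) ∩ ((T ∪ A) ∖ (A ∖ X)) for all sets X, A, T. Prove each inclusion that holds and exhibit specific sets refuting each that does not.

(⟹) This inclusion fails. Take X = {1}, A = {1}, T = ∅; then 1 ∈ ((T ∪ X) ∖ (X ∪ A)) ∪ ((T ∪ A) ∖ (A ∖ X)) but 1 ∉ ((T ∪ X) ∖ (X ∪ A)) ∩ ((T ∪ A) ∖ (A ∖ X)).

(⟸) Let x ∈ ((T ∪ X) ∖ (X ∪ A)) ∩ ((T ∪ A) ∖ (A ∖ X)). Then x ∈ T and x ∉ X, A, from which x ∈ ((T ∪ X) ∖ (X ∪ A)) ∪ ((T ∪ A) ∖ (A ∖ X)).

The sets are not equal: only the reverse inclusion holds.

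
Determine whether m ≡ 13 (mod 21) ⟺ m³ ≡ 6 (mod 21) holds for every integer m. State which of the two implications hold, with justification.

[⇒] This fails: take m = 13. Then 13 ≡ 13 (mod 21), but 13³ = 2197 ≡ 13 (mod 21), not 6.

[⇐] This fails: take m = 3. Then 3³ = 27 ≡ 6 (mod 21), yet 3 ≡ 3 (mod 21), not 13.

(⇒) fails and (⇐) fails.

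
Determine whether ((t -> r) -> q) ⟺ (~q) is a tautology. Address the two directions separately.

(→) This fails. Under t = F, q = T, r = F, the left side is true but the right side is false.

(←) This fails. Under t = F, q = F, r = F, the left side is false but the right side is true.

(⇒) fails and (⇐) fails.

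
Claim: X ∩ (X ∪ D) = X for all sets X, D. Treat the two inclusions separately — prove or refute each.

(⟹) Let x ∈ X ∩ (X ∪ D). Then either x ∈ X and x ∉ D; or x ∈ X ∩ D. In each case x ∈ X, so X ∩ (X ∪ D) ⊆ X.

(⟸) Let x ∈ X. Then either x ∈ X and x ∉ D; or x ∈ X ∩ D. In each case x ∈ X ∩ (X ∪ D), so X ⊆ X ∩ (X ∪ D).

Both inclusions hold; the sets are equal.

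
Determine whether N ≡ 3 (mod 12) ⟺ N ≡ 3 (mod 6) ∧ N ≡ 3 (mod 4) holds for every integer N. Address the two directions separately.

Equivalent; both directions hold.

(⟹) Suppose N ≡ 3 (mod 12); write N = 12j + 3. Since 6 ∣ 12, reducing mod 6 gives N ≡ 3 (mod 6); since 4 ∣ 12, reducing mod 4 gives N ≡ 3 (mod 4).

(⟸) Conversely, if N ≡ 3 (mod 6) and N ≡ 3 (mod 4), then by the Chinese remainder theorem N ≡ 3 (mod 12). This is exactly N ≡ 3 (mod 12).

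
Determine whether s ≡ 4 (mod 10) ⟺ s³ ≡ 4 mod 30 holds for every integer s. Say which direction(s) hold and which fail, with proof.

(⟹) This fails: take s = 14. Then 14 ≡ 4 (mod 10), but 14³ = 2744 ≡ 14 (mod 30), not 4.

(⟸) Conversely, the residues r modulo 30 with r³ ≡ 4 (mod 30) are exactly {4}, and each is ≡ 4 (mod 10).

Not equivalent: only (⇐) holds.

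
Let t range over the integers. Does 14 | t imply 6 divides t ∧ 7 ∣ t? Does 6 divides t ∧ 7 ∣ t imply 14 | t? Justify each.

(⇐) Suppose 6 ∣ t and 7 ∣ t. Any common multiple of 6 and 7 is a multiple of their lcm; here gcd(6, 7) = 1, so lcm(6, 7) = 6·7 = 42, so 42 ∣ t. Since 14 ∣ 42, it follows that 14 ∣ t.

(⇒) This fails: take t = 14. Certainly 14 ∣ 14, but 6 ∤ 14.

(⇒) fails; (⇐) holds.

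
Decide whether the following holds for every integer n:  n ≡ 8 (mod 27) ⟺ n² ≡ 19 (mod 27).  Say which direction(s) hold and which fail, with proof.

(⇒) fails and (⇐) fails.

(⟹) This fails: take n = 8. Then 8 ≡ 8 (mod 27), but 8² = 64 ≡ 10 (mod 27), not 19.

(⟸) This fails: take n = 10. Then 10² = 100 ≡ 19 (mod 27), yet 10 ≡ 10 (mod 27), not 8.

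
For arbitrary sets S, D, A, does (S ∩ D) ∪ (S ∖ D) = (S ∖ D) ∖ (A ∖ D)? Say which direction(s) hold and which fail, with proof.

Reverse inclusion. Let x ∈ (S ∖ D) ∖ (A ∖ D). Then x ∈ S and x ∉ D, A, from which x ∈ (S ∩ D) ∪ (S ∖ D).

Forward inclusion. This inclusion fails. Take S = {1}, D = {1}, A = ∅; then 1 ∈ (S ∩ D) ∪ (S ∖ D) but 1 ∉ (S ∖ D) ∖ (A ∖ D).

Only the reverse inclusion holds.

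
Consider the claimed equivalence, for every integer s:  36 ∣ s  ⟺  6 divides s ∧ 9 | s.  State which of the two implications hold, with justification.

[⇐] This fails: take s = 18. Both 6 ∣ 18 and 9 ∣ 18, yet 18 is not a multiple of 36 (since 18 = 0·36 + 18), so 36 ∤ 18.

[⇒] If 36 ∣ s, write s = 36q. Since 36 = 6·6, s = 6·(6q), so 6 ∣ s; and since 36 = 4·9, s = 9·(4q), so 9 ∣ s.

Not equivalent: only (⇒) holds.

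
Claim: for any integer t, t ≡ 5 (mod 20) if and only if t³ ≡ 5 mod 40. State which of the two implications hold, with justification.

(⇒) This fails: take t = 25. Then 25 ≡ 5 (mod 20), but 25³ = 15625 ≡ 25 (mod 40), not 5.

(⇐) Conversely, the residues r modulo 40 with r³ ≡ 5 (mod 40) are exactly {5}, and each is ≡ 5 (mod 20).

The forward direction fails; the converse holds.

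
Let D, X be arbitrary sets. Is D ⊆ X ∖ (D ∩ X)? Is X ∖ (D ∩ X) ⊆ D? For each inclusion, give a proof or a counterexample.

(⊆) This inclusion fails. Take D = {1}, X = ∅; then 1 ∈ D but 1 ∉ X ∖ (D ∩ X).

(⊇) This inclusion fails. Take D = ∅, X = {1}; then 1 ∈ X ∖ (D ∩ X) but 1 ∉ D.

Both inclusions fail.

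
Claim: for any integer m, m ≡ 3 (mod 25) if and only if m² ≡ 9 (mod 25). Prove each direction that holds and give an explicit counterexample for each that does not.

The forward direction holds; the converse fails.

Forward direction. Suppose m ≡ 3 (mod 25). Write m = 25j + 3. Then (25j + 3)² = 625j² + 150j + 9 = 25(25j² + 6j) + 9, so m² ≡ 9 (mod 25).

Converse. This fails: take m = 22. Then 22² = 484 ≡ 9 (mod 25), yet 22 ≡ 22 (mod 25), not 3.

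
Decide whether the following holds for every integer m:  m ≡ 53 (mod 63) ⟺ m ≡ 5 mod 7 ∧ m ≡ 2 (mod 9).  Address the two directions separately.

Both directions fail.

Forward direction. This fails: m = 53 gives 53 ≡ 53 (mod 63) but 53 ≡ 4 (mod 7), so the conjunction on the right does not hold.

Converse. This fails: m = 47 satisfies both congruences on the right (47 ≡ 5 mod 7 and 47 ≡ 2 mod 9) yet 47 ≡ 47 (mod 63), not 53.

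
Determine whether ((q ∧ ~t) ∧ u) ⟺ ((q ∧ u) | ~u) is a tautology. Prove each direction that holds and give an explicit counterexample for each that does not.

Forward direction. Assume the antecedent. If u is true, the antecedent forces (u = T, q = T, t = F), and (q ∧ u) | ~u holds there. If u is false, the antecedent cannot hold. Either way (q ∧ u) | ~u holds.

Converse. This fails. Under u = F, q = F, t = F, the left side is false but the right side is true.

Only the forward direction holds.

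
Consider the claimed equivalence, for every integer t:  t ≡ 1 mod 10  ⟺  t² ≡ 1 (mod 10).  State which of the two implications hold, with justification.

Not equivalent: only (⇒) holds.

(⇒) Suppose t ≡ 1 mod 10. Write t = 10j + 1. Then (10j + 1)² = 100j² + 20j + 1 = 10(10j² + 2j) + 1, so t² ≡ 1 (mod 10).

(⇐) This fails: take t = 9. Then 9² = 81 ≡ 1 (mod 10), yet 9 ≡ 9 (mod 10), not 1.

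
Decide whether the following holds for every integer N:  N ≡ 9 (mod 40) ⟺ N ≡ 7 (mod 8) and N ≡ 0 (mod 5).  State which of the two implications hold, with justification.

Neither implication holds.

(⟹) This fails: N = 9 gives 9 ≡ 9 (mod 40) but 9 ≡ 1 (mod 8), so the conjunction on the right does not hold.

(⟸) This fails: N = 15 satisfies both congruences on the right (15 ≡ 7 mod 8 and 15 ≡ 0 mod 5) yet 15 ≡ 15 (mod 40), not 9.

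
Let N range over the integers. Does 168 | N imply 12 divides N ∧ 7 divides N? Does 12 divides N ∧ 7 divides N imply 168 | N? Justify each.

(⇒) holds; (⇐) fails.

(⟹) If 168 ∣ N, write N = 168q. Since 168 = 14·12, N = 12·(14q), so 12 ∣ N; and since 168 = 24·7, N = 7·(24q), so 7 ∣ N.

(⟸) This fails: take N = 84. Both 12 ∣ 84 and 7 ∣ 84, yet 84 is not a multiple of 168 (since 84 = 0·168 + 84), so 168 ∤ 84.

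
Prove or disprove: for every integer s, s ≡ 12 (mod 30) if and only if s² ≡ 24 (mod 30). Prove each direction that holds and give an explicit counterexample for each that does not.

The forward direction holds; the converse fails.

[⇒] Suppose s ≡ 12 (mod 30). Write s = 30j + 12. Then (30j + 12)² = 900j² + 720j + 144 = 30(30j² + 24j + 4) + 24, so s² ≡ 24 (mod 30).

[⇐] This fails: take s = 18. Then 18² = 324 ≡ 24 (mod 30), yet 18 ≡ 18 (mod 30), not 12.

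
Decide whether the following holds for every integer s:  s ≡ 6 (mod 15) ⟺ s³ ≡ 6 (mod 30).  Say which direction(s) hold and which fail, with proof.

(⇒) fails; (⇐) holds.

Converse. The residues r modulo 30 with r³ ≡ 6 (mod 30) are exactly {6}, and each is ≡ 6 (mod 15).

Forward direction. This fails: take s = 21. Then 21 ≡ 6 (mod 15), but 21³ = 9261 ≡ 21 (mod 30), not 6.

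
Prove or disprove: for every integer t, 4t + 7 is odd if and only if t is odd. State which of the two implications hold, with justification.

(→) This fails: take t = 4. Then 4t + 7 = 23, which is odd, yet t = 4 is even, not odd.

(←) Suppose t is odd. Since 4 is even, 4t is even for every t, so 4t + 7 has the same parity as 7, which is odd. Hence 4t + 7 is odd.

Only the converse holds.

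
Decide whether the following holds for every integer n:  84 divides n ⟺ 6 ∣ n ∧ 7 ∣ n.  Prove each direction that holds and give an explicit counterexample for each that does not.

Only the forward implication holds.

Converse. This fails: take n = 42. Both 6 ∣ 42 and 7 ∣ 42, yet 42 is not a multiple of 84 (since 42 = 0·84 + 42), so 84 ∤ 42.

Forward direction. If 84 ∣ n, write n = 84q. Since 84 = 14·6, n = 6·(14q), so 6 ∣ n; and since 84 = 12·7, n = 7·(12q), so 7 ∣ n.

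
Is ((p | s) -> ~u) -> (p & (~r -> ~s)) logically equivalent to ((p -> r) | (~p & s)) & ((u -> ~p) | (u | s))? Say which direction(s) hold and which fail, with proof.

Neither implication holds.

(→) This fails. Under p = T, s = F, u = F, r = F, the left side is true but the right side is false.

(←) This fails. Under p = F, s = F, u = F, r = F, the left side is false but the right side is true.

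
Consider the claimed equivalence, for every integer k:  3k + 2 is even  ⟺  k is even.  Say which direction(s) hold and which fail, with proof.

The biconditional holds.

(⇒) Suppose 3k + 2 is even. Since 3 is odd, 3k and k have the same parity, so 3k + 2 ≡ k + 2 (mod 2). As 2 is even, 3k + 2 is even exactly when k is even. Thus k is even.

(⇐) Conversely, suppose k is even; write k = 2j. Then 3k + 2 = 3·(2j) + 2 = 2·3j + 2, which is even.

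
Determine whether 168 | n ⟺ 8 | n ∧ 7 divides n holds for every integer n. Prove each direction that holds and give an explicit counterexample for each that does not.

(⇐) This fails: take n = 56. Both 8 ∣ 56 and 7 ∣ 56, yet 56 is not a multiple of 168 (since 56 = 0·168 + 56), so 168 ∤ 56.

(⇒) If 168 ∣ n, write n = 168q. Since 168 = 21·8, n = 8·(21q), so 8 ∣ n; and since 168 = 24·7, n = 7·(24q), so 7 ∣ n.

Only the forward direction holds.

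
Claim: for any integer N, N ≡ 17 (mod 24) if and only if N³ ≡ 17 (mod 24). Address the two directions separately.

(⇒) Suppose N ≡ 17 (mod 24). Write N = 24j + 17. Then (24j + 17)³ = 13824j³ + 29376j² + 20808j + 4913 = 24(576j³ + 1224j² + 867j + 204) + 17, so N³ ≡ 17 (mod 24).

(⇐) Conversely, suppose N³ ≡ 17 (mod 24). The only residue r in {0, …, 23} with r³ ≡ 17 (mod 24) is r = 17, so N ≡ 17 (mod 24).

Both implications hold.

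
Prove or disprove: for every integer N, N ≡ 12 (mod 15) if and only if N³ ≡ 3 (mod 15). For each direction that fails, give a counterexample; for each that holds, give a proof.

[⇒] Suppose N ≡ 12 (mod 15). Write N = 15j + 12. Then (15j + 12)³ = 3375j³ + 8100j² + 6480j + 1728 = 15(225j³ + 540j² + 432j + 115) + 3, so N³ ≡ 3 (mod 15).

[⇐] Conversely, suppose N³ ≡ 3 (mod 15). The only residue r in {0, …, 14} with r³ ≡ 3 (mod 15) is r = 12, so N ≡ 12 (mod 15).

Both directions hold; the statement is true.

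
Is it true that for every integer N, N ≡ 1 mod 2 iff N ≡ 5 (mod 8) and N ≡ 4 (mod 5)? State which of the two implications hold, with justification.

Forward direction. This fails: N = 1 gives 1 ≡ 1 (mod 2) but 1 ≡ 1 (mod 8), so the conjunction on the right does not hold.

Converse. If N ≡ 5 (mod 8) and N ≡ 4 (mod 5), then by the Chinese remainder theorem N ≡ 29 (mod 40). Since 29 ≡ 1 (mod 2) and 2 ∣ 40, we get N ≡ 1 (mod 2).

Not equivalent: only (⇐) holds.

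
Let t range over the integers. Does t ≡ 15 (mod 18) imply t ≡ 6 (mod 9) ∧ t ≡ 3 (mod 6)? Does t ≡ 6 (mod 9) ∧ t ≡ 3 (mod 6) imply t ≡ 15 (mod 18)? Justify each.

Both directions hold; the statement is true.

(→) Suppose t ≡ 15 (mod 18); write t = 18j + 15. Since 9 ∣ 18, reducing mod 9 gives t ≡ 15 ≡ 6 (mod 9); since 6 ∣ 18, reducing mod 6 gives t ≡ 15 ≡ 3 (mod 6).

(←) Conversely, if t ≡ 6 (mod 9) and t ≡ 3 (mod 6), then by the Chinese remainder theorem t ≡ 15 (mod 18). This is exactly t ≡ 15 (mod 18).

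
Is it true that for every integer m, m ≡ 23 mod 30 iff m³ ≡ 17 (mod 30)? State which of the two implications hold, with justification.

The biconditional holds.

(⟹) Suppose m ≡ 23 mod 30. Write m = 30j + 23. Then (30j + 23)³ = 27000j³ + 62100j² + 47610j + 12167 = 30(900j³ + 2070j² + 1587j + 405) + 17, so m³ ≡ 17 (mod 30).

(⟸) Conversely, suppose m³ ≡ 17 (mod 30). The only residue r in {0, …, 29} with r³ ≡ 17 (mod 30) is r = 23, so m ≡ 23 (mod 30).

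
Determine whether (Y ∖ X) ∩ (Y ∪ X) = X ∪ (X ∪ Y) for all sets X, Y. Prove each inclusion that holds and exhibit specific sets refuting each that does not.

The sets are not equal: only the forward inclusion holds.

(⊇) This inclusion fails. Take X = {1}, Y = ∅; then 1 ∈ X ∪ (X ∪ Y) but 1 ∉ (Y ∖ X) ∩ (Y ∪ X).

(⊆) Let x ∈ (Y ∖ X) ∩ (Y ∪ X). Then x ∈ Y and x ∉ X, from which x ∈ X ∪ (X ∪ Y).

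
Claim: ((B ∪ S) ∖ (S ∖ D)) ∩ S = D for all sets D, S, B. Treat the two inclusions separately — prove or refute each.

The sets are not equal: only the forward inclusion holds.

Reverse inclusion. This inclusion fails. Take D = {1}, S = ∅, B = ∅; then 1 ∈ D but 1 ∉ ((B ∪ S) ∖ (S ∖ D)) ∩ S.

Forward inclusion. Let x ∈ ((B ∪ S) ∖ (S ∖ D)) ∩ S. Then either x ∈ D ∩ S and x ∉ B; or x ∈ D ∩ S ∩ B. In each case x ∈ D, so ((B ∪ S) ∖ (S ∖ D)) ∩ S ⊆ D.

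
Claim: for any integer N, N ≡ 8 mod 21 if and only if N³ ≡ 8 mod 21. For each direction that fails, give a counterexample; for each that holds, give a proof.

(⇐) This fails: take N = 2. Then 2³ = 8 ≡ 8 (mod 21), yet 2 ≡ 2 (mod 21), not 8.

(⇒) Suppose N ≡ 8 mod 21. Write N = 21j + 8. Then (21j + 8)³ = 9261j³ + 10584j² + 4032j + 512 = 21(441j³ + 504j² + 192j + 24) + 8, so N³ ≡ 8 (mod 21).

(⇒) holds; (⇐) fails.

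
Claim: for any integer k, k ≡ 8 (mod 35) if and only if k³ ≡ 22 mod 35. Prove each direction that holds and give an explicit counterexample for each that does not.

(⟹) Suppose k ≡ 8 (mod 35). Write k = 35j + 8. Then (35j + 8)³ = 42875j³ + 29400j² + 6720j + 512 = 35(1225j³ + 840j² + 192j + 14) + 22, so k³ ≡ 22 (mod 35).

(⟸) This fails: take k = 18. Then 18³ = 5832 ≡ 22 (mod 35), yet 18 ≡ 18 (mod 35), not 8.

(⇒) holds; (⇐) fails.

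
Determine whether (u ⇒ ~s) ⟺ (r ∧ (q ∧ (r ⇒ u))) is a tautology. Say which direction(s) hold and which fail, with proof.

(→) This fails. Under s = F, r = F, q = F, u = F, the left side is true but the right side is false.

(←) This fails. Under s = T, r = T, q = T, u = T, the left side is false but the right side is true.

Neither implication holds.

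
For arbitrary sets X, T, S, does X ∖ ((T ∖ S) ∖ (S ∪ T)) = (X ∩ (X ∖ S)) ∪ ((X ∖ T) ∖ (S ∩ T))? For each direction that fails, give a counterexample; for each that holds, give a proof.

(⊆) This inclusion fails. Take X = {1}, T = {1}, S = {1}; then 1 ∈ X ∖ ((T ∖ S) ∖ (S ∪ T)) but 1 ∉ (X ∩ (X ∖ S)) ∪ ((X ∖ T) ∖ (S ∩ T)).

(⊇) Let x ∈ (X ∩ (X ∖ S)) ∪ ((X ∖ T) ∖ (S ∩ T)). Then either x ∈ X and x ∉ T, S; or x ∈ X ∩ T and x ∉ S; or x ∈ X ∩ S and x ∉ T. In each case x ∈ X ∖ ((T ∖ S) ∖ (S ∪ T)), so (X ∩ (X ∖ S)) ∪ ((X ∖ T) ∖ (S ∩ T)) ⊆ X ∖ ((T ∖ S) ∖ (S ∪ T)).

(⊆) fails; (⊇) holds.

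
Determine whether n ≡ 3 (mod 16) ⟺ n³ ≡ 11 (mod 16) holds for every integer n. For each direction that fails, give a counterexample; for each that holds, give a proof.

The biconditional holds.

[⇒] Suppose n ≡ 3 (mod 16). Write n = 16j + 3. Then (16j + 3)³ = 4096j³ + 2304j² + 432j + 27 = 16(256j³ + 144j² + 27j + 1) + 11, so n³ ≡ 11 (mod 16).

[⇐] Conversely, suppose n³ ≡ 11 (mod 16). The only residue r in {0, …, 15} with r³ ≡ 11 (mod 16) is r = 3, so n ≡ 3 (mod 16).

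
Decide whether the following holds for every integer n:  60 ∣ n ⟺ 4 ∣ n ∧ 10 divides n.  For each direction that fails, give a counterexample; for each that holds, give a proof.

Not equivalent: only (⇒) holds.

Forward direction. If 60 ∣ n, write n = 60q. Since 60 = 15·4, n = 4·(15q), so 4 ∣ n; and since 60 = 6·10, n = 10·(6q), so 10 ∣ n.

Converse. This fails: take n = 20. Both 4 ∣ 20 and 10 ∣ 20, yet 20 is not a multiple of 60 (since 20 = 0·60 + 20), so 60 ∤ 20.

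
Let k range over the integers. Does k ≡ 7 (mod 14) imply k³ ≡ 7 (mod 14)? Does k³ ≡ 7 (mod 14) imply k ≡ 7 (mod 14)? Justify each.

Both directions hold.

(⇒) Suppose k ≡ 7 (mod 14). Write k = 14j + 7. Then (14j + 7)³ = 2744j³ + 4116j² + 2058j + 343 = 14(196j³ + 294j² + 147j + 24) + 7, so k³ ≡ 7 (mod 14).

(⇐) Conversely, suppose k³ ≡ 7 (mod 14). The only residue r in {0, …, 13} with r³ ≡ 7 (mod 14) is r = 7, so k ≡ 7 (mod 14).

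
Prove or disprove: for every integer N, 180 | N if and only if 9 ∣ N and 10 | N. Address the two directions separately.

(⇒) holds; (⇐) fails.

(→) If 180 ∣ N, write N = 180q. Since 180 = 20·9, N = 9·(20q), so 9 ∣ N; and since 180 = 18·10, N = 10·(18q), so 10 ∣ N.

(←) This fails: take N = 90. Both 9 ∣ 90 and 10 ∣ 90, yet 90 is not a multiple of 180 (since 90 = 0·180 + 90), so 180 ∤ 90.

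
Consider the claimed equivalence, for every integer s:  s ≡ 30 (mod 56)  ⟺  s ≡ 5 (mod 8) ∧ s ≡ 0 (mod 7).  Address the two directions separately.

Both directions fail.

Forward direction. This fails: s = 30 gives 30 ≡ 30 (mod 56) but 30 ≡ 6 (mod 8), so the conjunction on the right does not hold.

Converse. This fails: s = 21 satisfies both congruences on the right (21 ≡ 5 mod 8 and 21 ≡ 0 mod 7) yet 21 ≡ 21 (mod 56), not 30.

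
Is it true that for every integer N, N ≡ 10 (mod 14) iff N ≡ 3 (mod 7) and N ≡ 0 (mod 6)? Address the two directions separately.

(⇒) fails; (⇐) holds.

(→) This fails: N = 10 gives 10 ≡ 10 (mod 14) but 10 ≡ 4 (mod 6), so the conjunction on the right does not hold.

(←) Conversely, if N ≡ 3 (mod 7) and N ≡ 0 (mod 6), then by the Chinese remainder theorem N ≡ 24 (mod 42). Since 24 ≡ 10 (mod 14) and 14 ∣ 42, we get N ≡ 10 (mod 14).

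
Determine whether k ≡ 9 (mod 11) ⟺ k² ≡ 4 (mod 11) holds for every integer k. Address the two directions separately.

(⇒) holds; (⇐) fails.

(→) Suppose k ≡ 9 (mod 11). Write k = 11j + 9. Then (11j + 9)² = 121j² + 198j + 81 = 11(11j² + 18j + 7) + 4, so k² ≡ 4 (mod 11).

(←) This fails: take k = 2. Then 2² = 4 ≡ 4 (mod 11), yet 2 ≡ 2 (mod 11), not 9.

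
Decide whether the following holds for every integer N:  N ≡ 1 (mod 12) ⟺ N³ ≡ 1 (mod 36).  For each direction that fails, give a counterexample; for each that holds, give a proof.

Forward direction. Suppose N ≡ 1 (mod 12). Working modulo 36, N ∈ {1, 13, 25}; for each such r, r³ ≡ 1 (mod 36).

Converse. The residues r modulo 36 with r³ ≡ 1 (mod 36) are exactly {1, 13, 25}, and each is ≡ 1 (mod 12).

Equivalent; both directions hold.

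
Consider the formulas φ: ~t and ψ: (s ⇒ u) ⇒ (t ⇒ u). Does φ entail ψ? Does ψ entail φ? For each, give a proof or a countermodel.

Only the forward direction holds.

(⟸) This fails. Under t = T, u = T, s = F, the left side is false but the right side is true.

(⟹) Assume the antecedent. If t is true, the antecedent cannot hold. If t is false, (s ⇒ u) ⇒ (t ⇒ u) reduces to true regardless of the other variables. Either way (s ⇒ u) ⇒ (t ⇒ u) holds.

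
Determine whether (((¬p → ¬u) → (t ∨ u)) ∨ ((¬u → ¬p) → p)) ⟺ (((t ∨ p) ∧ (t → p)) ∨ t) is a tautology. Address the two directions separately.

Only the converse holds.

(←) Assume the antecedent. If t is true, the consequent reduces to true regardless of the other variables. If t is false, the antecedent forces (u = F, t = F, p = T) or (u = T, t = F, p = T), and the consequent holds there. Either way the consequent holds.

(→) This fails. Under u = T, t = F, p = F, the left side is true but the right side is false.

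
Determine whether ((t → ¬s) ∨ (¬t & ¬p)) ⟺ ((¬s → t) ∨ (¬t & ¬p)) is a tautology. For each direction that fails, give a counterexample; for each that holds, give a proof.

Both directions fail.

(→) This fails. Under s = F, p = T, t = F, the left side is true but the right side is false.

(←) This fails. Under s = T, p = F, t = T, the left side is false but the right side is true.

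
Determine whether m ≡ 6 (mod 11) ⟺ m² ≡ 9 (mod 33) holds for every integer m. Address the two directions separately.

Neither implication holds.

(→) This fails: take m = 6. Then 6 ≡ 6 (mod 11), but 6² = 36 ≡ 3 (mod 33), not 9.

(←) This fails: take m = 3. Then 3² = 9 ≡ 9 (mod 33), yet 3 ≡ 3 (mod 11), not 6.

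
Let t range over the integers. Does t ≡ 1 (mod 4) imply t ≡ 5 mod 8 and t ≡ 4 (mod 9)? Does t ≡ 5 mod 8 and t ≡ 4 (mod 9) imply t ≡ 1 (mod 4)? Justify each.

(⟹) This fails: t = 1 gives 1 ≡ 1 (mod 4) but 1 ≡ 1 (mod 8), so the conjunction on the right does not hold.

(⟸) Conversely, if t ≡ 5 (mod 8) and t ≡ 4 (mod 9), then by the Chinese remainder theorem t ≡ 13 (mod 72). Since 13 ≡ 1 (mod 4) and 4 ∣ 72, we get t ≡ 1 (mod 4).

Not equivalent: only (⇐) holds.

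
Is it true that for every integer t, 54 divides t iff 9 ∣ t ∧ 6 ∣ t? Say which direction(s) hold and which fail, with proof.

(⇒) holds; (⇐) fails.

(←) This fails: take t = 18. Both 9 ∣ 18 and 6 ∣ 18, yet 18 is not a multiple of 54 (since 18 = 0·54 + 18), so 54 ∤ 18.

(→) If 54 ∣ t, write t = 54q. Since 54 = 6·9, t = 9·(6q), so 9 ∣ t; and since 54 = 9·6, t = 6·(9q), so 6 ∣ t.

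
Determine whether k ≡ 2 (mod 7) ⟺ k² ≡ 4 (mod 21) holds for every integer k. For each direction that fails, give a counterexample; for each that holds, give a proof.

[⇒] This fails: take k = 9. Then 9 ≡ 2 (mod 7), but 9² = 81 ≡ 18 (mod 21), not 4.

[⇐] This fails: take k = 5. Then 5² = 25 ≡ 4 (mod 21), yet 5 ≡ 5 (mod 7), not 2.

Neither direction holds.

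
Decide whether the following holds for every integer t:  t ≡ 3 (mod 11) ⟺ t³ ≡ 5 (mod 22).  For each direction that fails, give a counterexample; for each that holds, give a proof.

The forward direction fails; the converse holds.

Forward direction. This fails: take t = 14. Then 14 ≡ 3 (mod 11), but 14³ = 2744 ≡ 16 (mod 22), not 5.

Converse. The residues r modulo 22 with r³ ≡ 5 (mod 22) are exactly {3}, and each is ≡ 3 (mod 11).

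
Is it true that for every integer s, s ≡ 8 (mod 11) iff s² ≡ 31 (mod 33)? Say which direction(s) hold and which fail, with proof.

Neither implication holds.

(⟹) This fails: take s = 30. Then 30 ≡ 8 (mod 11), but 30² = 900 ≡ 9 (mod 33), not 31.

(⟸) This fails: take s = 14. Then 14² = 196 ≡ 31 (mod 33), yet 14 ≡ 3 (mod 11), not 8.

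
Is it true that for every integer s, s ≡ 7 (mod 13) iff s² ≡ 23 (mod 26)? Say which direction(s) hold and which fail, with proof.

(⟹) This fails: take s = 20. Then 20 ≡ 7 (mod 13), but 20² = 400 ≡ 10 (mod 26), not 23.

(⟸) This fails: take s = 19. Then 19² = 361 ≡ 23 (mod 26), yet 19 ≡ 6 (mod 13), not 7.

Both directions fail.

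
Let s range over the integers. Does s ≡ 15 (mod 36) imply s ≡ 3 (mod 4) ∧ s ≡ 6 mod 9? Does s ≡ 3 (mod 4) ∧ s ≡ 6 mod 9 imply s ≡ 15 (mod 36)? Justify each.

Both implications hold.

(⇒) Suppose s ≡ 15 (mod 36); write s = 36j + 15. Since 4 ∣ 36, reducing mod 4 gives s ≡ 15 ≡ 3 (mod 4); since 9 ∣ 36, reducing mod 9 gives s ≡ 15 ≡ 6 (mod 9).

(⇐) Conversely, if s ≡ 3 (mod 4) and s ≡ 6 (mod 9), then by the Chinese remainder theorem s ≡ 15 (mod 36). This is exactly s ≡ 15 (mod 36).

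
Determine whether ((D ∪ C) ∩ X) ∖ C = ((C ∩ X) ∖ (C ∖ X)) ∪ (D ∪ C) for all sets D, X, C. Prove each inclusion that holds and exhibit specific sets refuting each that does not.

(⊆) holds; (⊇) fails.

(⟸) This inclusion fails. Take D = {1}, X = ∅, C = ∅; then 1 ∈ ((C ∩ X) ∖ (C ∖ X)) ∪ (D ∪ C) but 1 ∉ ((D ∪ C) ∩ X) ∖ C.

(⟹) Let x ∈ ((D ∪ C) ∩ X) ∖ C. Then x ∈ D ∩ X and x ∉ C, from which x ∈ ((C ∩ X) ∖ (C ∖ X)) ∪ (D ∪ C).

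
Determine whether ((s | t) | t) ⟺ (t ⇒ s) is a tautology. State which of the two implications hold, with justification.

(⇒) fails and (⇐) fails.

(⟹) This fails. Under t = T, s = F, the left side is true but the right side is false.

(⟸) This fails. Under t = F, s = F, the left side is false but the right side is true.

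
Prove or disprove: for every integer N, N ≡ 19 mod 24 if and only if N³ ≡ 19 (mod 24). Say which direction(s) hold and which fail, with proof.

The biconditional holds.

(→) Suppose N ≡ 19 mod 24. Write N = 24j + 19. Then (24j + 19)³ = 13824j³ + 32832j² + 25992j + 6859 = 24(576j³ + 1368j² + 1083j + 285) + 19, so N³ ≡ 19 (mod 24).

(←) Conversely, suppose N³ ≡ 19 (mod 24). The only residue r in {0, …, 23} with r³ ≡ 19 (mod 24) is r = 19, so N ≡ 19 (mod 24).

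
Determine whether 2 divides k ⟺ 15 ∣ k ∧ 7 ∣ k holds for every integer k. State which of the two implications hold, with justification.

Neither direction holds.

(→) This fails: take k = 2. Certainly 2 ∣ 2, but 15 ∤ 2.

(←) This fails: take k = 105. Both 15 ∣ 105 and 7 ∣ 105, yet 105 is not a multiple of 2 (since 105 = 52·2 + 1), so 2 ∤ 105.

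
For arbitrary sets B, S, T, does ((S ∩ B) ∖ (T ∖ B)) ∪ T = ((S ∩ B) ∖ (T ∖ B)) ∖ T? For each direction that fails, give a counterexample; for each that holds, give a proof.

(⊆) fails; (⊇) holds.

(⟹) This inclusion fails. Take B = ∅, S = ∅, T = {1}; then 1 ∈ ((S ∩ B) ∖ (T ∖ B)) ∪ T but 1 ∉ ((S ∩ B) ∖ (T ∖ B)) ∖ T.

(⟸) Let x ∈ ((S ∩ B) ∖ (T ∖ B)) ∖ T. Then x ∈ B ∩ S and x ∉ T, from which x ∈ ((S ∩ B) ∖ (T ∖ B)) ∪ T.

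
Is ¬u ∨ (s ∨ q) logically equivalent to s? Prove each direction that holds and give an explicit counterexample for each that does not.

(⇒) This fails. Under s = F, u = F, q = F, the left side is true but the right side is false.

(⇐) Assume the antecedent. If s is true, ¬u ∨ (s ∨ q) reduces to true regardless of the other variables. If s is false, the antecedent cannot hold. Either way ¬u ∨ (s ∨ q) holds.

Only the converse holds.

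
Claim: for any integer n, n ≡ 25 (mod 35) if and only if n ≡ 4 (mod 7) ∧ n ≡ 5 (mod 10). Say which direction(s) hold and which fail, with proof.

The forward direction fails; the converse holds.

(⟹) This fails: n = 60 gives 60 ≡ 25 (mod 35) but 60 ≡ 0 (mod 10), so the conjunction on the right does not hold.

(⟸) Conversely, if n ≡ 4 (mod 7) and n ≡ 5 (mod 10), then by the Chinese remainder theorem n ≡ 25 (mod 70). Since 25 ≡ 25 (mod 35) and 35 ∣ 70, we get n ≡ 25 (mod 35).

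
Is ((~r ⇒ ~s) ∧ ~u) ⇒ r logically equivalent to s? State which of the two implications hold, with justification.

[⇒] This fails. Under r = T, u = F, s = F, the left side is true but the right side is false.

[⇐] Assume the antecedent. If r is true, ((~r ⇒ ~s) ∧ ~u) ⇒ r reduces to true regardless of the other variables. If r is false, the antecedent forces (r = F, u = F, s = T) or (r = F, u = T, s = T), and ((~r ⇒ ~s) ∧ ~u) ⇒ r holds there. Either way ((~r ⇒ ~s) ∧ ~u) ⇒ r holds.

Only the converse holds.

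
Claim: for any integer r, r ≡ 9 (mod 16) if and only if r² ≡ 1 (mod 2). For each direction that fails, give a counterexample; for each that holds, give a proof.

Forward direction. Suppose r ≡ 9 (mod 16). Then r² ≡ 9² = 81 (mod 16), and since 2 ∣ 16, also r² ≡ 1 (mod 2).

Converse. This fails: take r = 1. Then 1² = 1 ≡ 1 (mod 2), yet 1 ≡ 1 (mod 16), not 9.

The forward direction holds; the converse fails.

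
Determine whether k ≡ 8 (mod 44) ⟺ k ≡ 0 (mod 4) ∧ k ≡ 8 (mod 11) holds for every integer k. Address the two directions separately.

(→) Suppose k ≡ 8 (mod 44); write k = 44j + 8. Since 4 ∣ 44, reducing mod 4 gives k ≡ 8 ≡ 0 (mod 4); since 11 ∣ 44, reducing mod 11 gives k ≡ 8 (mod 11).

(←) Conversely, if k ≡ 0 (mod 4) and k ≡ 8 (mod 11), then by the Chinese remainder theorem k ≡ 8 (mod 44). This is exactly k ≡ 8 (mod 44).

Both implications hold.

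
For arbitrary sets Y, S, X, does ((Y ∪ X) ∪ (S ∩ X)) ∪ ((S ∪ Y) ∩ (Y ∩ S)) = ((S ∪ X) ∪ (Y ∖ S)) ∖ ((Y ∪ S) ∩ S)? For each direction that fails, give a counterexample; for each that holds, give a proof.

The sets are not equal: only the reverse inclusion holds.

Forward inclusion. This inclusion fails. Take Y = {1}, S = {1}, X = ∅; then 1 ∈ ((Y ∪ X) ∪ (S ∩ X)) ∪ ((S ∪ Y) ∩ (Y ∩ S)) but 1 ∉ ((S ∪ X) ∪ (Y ∖ S)) ∖ ((Y ∪ S) ∩ S).

Reverse inclusion. Let x ∈ ((S ∪ X) ∪ (Y ∖ S)) ∖ ((Y ∪ S) ∩ S). Then either x ∈ Y and x ∉ S, X; or x ∈ X and x ∉ Y, S; or x ∈ Y ∩ X and x ∉ S. In each case x ∈ ((Y ∪ X) ∪ (S ∩ X)) ∪ ((S ∪ Y) ∩ (Y ∩ S)), so ((S ∪ X) ∪ (Y ∖ S)) ∖ ((Y ∪ S) ∩ S) ⊆ ((Y ∪ X) ∪ (S ∩ X)) ∪ ((S ∪ Y) ∩ (Y ∩ S)).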